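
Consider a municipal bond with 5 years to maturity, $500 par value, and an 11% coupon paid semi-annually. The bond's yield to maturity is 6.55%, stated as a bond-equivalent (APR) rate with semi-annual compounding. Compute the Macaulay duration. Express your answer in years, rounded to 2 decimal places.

Periodic yield y = 0.03275. Discount each cash flow and weight by its period:
  t   CF        PV=CF/(1+0.03275)^t    t·PV
  1        27.50        26.6279        26.6279
  2        27.50        25.7835        51.5670
  3        27.50        24.9659        74.8977
  4        27.50        24.1742        96.6967
  5        27.50        23.4076       117.0379
  6        27.50        22.6653       135.9918
  7        27.50        21.9466       153.6259
  8        27.50        21.2506       170.0047
  9        27.50        20.5767       185.1904
  10      527.50       382.1822     3,821.8217
  Σ                    593.5805     4,833.4619
Price P = Σ PV = 593.5805.
Macaulay duration = Σ(t·PV) / P = 4,833.4619 / 593.5805 = 8.14289 half-year periods.
In years: 8.14289 / 2 = 4.07145 years.

4.07 years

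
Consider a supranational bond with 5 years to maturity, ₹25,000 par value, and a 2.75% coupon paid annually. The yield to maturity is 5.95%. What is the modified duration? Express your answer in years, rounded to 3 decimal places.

Periodic yield y = 0.0595. First find Macaulay duration:
  t   CF        PV=CF/(1+0.0595)^t    t·PV
  1       687.50       648.8910       648.8910
  2       687.50       612.4502     1,224.9004
  3       687.50       578.0559     1,734.1676
  4       687.50       545.5931     2,182.3723
  5    25,687.50    19,240.5301    96,202.6507
  Σ                 21,625.5203   101,992.9820
P = 21,625.5203; Macaulay duration = 101,992.9820 / 21,625.5203 = 4.71633 years.
Modified duration = D_Mac / (1 + y) = 4.71633 / 1.0595 = 4.45146 years.

4.451 years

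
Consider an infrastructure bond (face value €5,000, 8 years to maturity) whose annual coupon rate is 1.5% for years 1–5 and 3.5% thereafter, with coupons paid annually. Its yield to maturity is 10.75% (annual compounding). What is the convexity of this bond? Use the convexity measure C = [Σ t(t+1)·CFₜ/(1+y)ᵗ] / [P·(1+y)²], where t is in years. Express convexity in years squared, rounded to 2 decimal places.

52.53

With y = 0.1075:
  t   CF        PV=CF/(1+0.1075)^t    t·PV        t(t+1)·PV
  1        75.00        67.7201        67.7201         135.4402
  2        75.00        61.1468       122.2936         366.8809
  3        75.00        55.2116       165.6347         662.5388
  4        75.00        49.8524       199.4097         997.0486
  5        75.00        45.0135       225.0674       1,350.4044
  6       175.00        94.8365       569.0192       3,983.1341
  7       175.00        85.6312       599.4182       4,795.3458
  8     5,175.00     2,286.4435    18,291.5480     164,623.9323
  Σ                  2,745.8556    20,240.1109     176,914.7251
P = 2,745.8556.
Convexity = Σ t(t+1)·PV / [P·(1+y)²] = 176,914.7251 / (2,745.8556 × 1.226556) = 52.52896.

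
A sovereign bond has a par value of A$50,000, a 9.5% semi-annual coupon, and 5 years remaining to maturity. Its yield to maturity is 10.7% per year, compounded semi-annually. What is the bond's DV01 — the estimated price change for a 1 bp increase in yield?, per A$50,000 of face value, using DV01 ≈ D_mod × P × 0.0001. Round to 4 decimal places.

A$18.4321

Periodic yield y = 0.0535.
  t   CF        PV=CF/(1+0.0535)^t    t·PV
  1     2,375.00     2,254.3901     2,254.3901
  2     2,375.00     2,139.9052     4,279.8104
  3     2,375.00     2,031.2342     6,093.7025
  4     2,375.00     1,928.0818     7,712.3272
  5     2,375.00     1,830.1678     9,150.8391
  6     2,375.00     1,737.2262    10,423.3573
  7     2,375.00     1,649.0045    11,543.0313
  8     2,375.00     1,565.2629    12,522.1033
  9     2,375.00     1,485.7740    13,371.9660
  10   52,375.00    31,101.3067   311,013.0674
  Σ                 47,722.3535   388,364.5946
P = 47,722.3535; D_Mac = 8.13800 half-year periods = 4.06900 yrs; D_mod = 3.86236 yrs.
DV01 ≈ 3.86236 × 47,722.3535 × 0.0001 = 18.432112.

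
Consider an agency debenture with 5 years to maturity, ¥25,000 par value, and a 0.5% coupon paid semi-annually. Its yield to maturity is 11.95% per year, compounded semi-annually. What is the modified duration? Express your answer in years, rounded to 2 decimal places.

Periodic yield y = 0.05975. First find Macaulay duration:
  t   CF        PV=CF/(1+0.05975)^t    t·PV
  1        62.50        58.9762        58.9762
  2        62.50        55.6510       111.3020
  3        62.50        52.5134       157.5401
  4        62.50        49.5526       198.2103
  5        62.50        46.7587       233.7937
  6        62.50        44.1224       264.7346
  7        62.50        41.6348       291.4433
  8        62.50        39.2873       314.2987
  9        62.50        37.0723       333.6504
  10   25,062.50    14,027.8185   140,278.1848
  Σ                 14,453.3872   142,242.1343
P = 14,453.3872; Macaulay duration = 142,242.1343 / 14,453.3872 = 9.84144 half-year periods = 4.92072 years.
Modified duration = D_Mac / (1 + y) = 4.92072 / 1.05975 = 4.64328 years.

4.64 years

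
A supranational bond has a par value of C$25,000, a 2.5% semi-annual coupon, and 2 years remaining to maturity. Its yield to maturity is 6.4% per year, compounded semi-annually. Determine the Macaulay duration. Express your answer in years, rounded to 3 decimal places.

Periodic yield y = 0.032. Discount each cash flow and weight by its period:
  t   CF        PV=CF/(1+0.032)^t    t·PV
  1       312.50       302.8101       302.8101
  2       312.50       293.4206       586.8412
  3       312.50       284.3223       852.9669
  4    25,312.50    22,315.9948    89,263.9792
  Σ                 23,196.5478    91,006.5974
Price P = Σ PV = 23,196.5478.
Macaulay duration = Σ(t·PV) / P = 91,006.5974 / 23,196.5478 = 3.92328 half-year periods.
In years: 3.92328 / 2 = 1.96164 years.

1.962 years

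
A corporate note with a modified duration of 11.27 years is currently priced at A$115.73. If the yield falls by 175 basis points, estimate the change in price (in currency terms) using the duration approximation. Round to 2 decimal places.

+A$22.82

Duration approximation: ΔP/P ≈ -D_mod · Δy = -11.27 × (-0.0175) = +0.197225.
ΔP ≈ 115.73 × (+0.197225) = +22.82484925.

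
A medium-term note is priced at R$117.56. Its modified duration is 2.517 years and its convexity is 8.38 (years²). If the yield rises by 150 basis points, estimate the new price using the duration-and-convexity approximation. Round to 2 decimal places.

Duration effect: -D_mod·Δy = -2.517 × (+0.015) = -0.037755
Convexity effect: ½·C·(Δy)² = 0.5 × 8.38 × (0.015)² = +0.00094275
ΔP/P ≈ -0.037755 + 0.00094275 = -0.03681225
New price ≈ 117.56 × (1 - 0.03681225) = 113.23235189.

R$113.23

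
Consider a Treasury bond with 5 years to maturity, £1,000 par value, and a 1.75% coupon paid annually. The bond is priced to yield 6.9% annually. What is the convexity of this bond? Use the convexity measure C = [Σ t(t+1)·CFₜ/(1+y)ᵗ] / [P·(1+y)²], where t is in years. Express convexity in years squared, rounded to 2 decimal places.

24.90

With y = 0.069:
  t   CF        PV=CF/(1+0.069)^t    t·PV        t(t+1)·PV
  1        17.50        16.3704        16.3704          32.7409
  2        17.50        15.3138        30.6276          91.8827
  3        17.50        14.3253        42.9760         171.9041
  4        17.50        13.4007        53.6028         268.0138
  5     1,017.50       728.8630     3,644.3149      21,865.8894
  Σ                    788.2732     3,787.8917      22,430.4309
P = 788.2732.
Convexity = Σ t(t+1)·PV / [P·(1+y)²] = 22,430.4309 / (788.2732 × 1.142761) = 24.90035.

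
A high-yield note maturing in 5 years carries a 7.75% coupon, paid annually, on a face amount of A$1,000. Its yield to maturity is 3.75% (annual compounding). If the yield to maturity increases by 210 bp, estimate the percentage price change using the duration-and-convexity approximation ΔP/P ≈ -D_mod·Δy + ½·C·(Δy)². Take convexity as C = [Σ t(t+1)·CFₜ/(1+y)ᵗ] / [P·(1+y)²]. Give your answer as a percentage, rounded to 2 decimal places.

With y = 0.0375:
  t   CF        PV=CF/(1+0.0375)^t    t·PV        t(t+1)·PV
  1        77.50        74.6988        74.6988         149.3976
  2        77.50        71.9988       143.9977         431.9930
  3        77.50        69.3965       208.1894         832.7577
  4        77.50        66.8882       267.5527       1,337.7633
  5     1,077.50       896.3482     4,481.7410      26,890.4461
  Σ                  1,179.3305     5,176.1796      29,642.3576
P = 1,179.3305; D_Mac = 4.38908 yrs; D_mod = 4.23044 yrs; C = 23.35076.
Duration effect: -4.23044 × (+0.021) = -0.088839
Convexity effect: 0.5 × 23.35076 × (0.021)² = +0.0051488
ΔP/P ≈ -0.088839 + 0.0051488 = -0.083690 = -8.3690%.

-8.37%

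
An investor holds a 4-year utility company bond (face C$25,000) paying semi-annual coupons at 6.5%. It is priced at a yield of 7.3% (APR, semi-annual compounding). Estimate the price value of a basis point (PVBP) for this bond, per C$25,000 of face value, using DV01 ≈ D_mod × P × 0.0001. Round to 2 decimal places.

Periodic yield y = 0.0365.
  t   CF        PV=CF/(1+0.0365)^t    t·PV
  1       812.50       783.8881       783.8881
  2       812.50       756.2837     1,512.5675
  3       812.50       729.6515     2,188.9544
  4       812.50       703.9570     2,815.8281
  5       812.50       679.1674     3,395.8370
  6       812.50       655.2508     3,931.5045
  7       812.50       632.1763     4,425.2342
  8    25,812.50    19,376.5127   155,012.1017
  Σ                 24,316.8875   174,065.9155
P = 24,316.8875; D_Mac = 7.15823 half-year periods = 3.57912 yrs; D_mod = 3.45308 yrs.
DV01 ≈ 3.45308 × 24,316.8875 × 0.0001 = 8.396812.

C$8.40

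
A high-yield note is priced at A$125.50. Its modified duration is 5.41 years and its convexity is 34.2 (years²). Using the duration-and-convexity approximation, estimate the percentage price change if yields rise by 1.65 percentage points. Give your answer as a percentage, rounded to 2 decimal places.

Duration effect: -D_mod·Δy = -5.41 × (+0.0165) = -0.089265
Convexity effect: ½·C·(Δy)² = 0.5 × 34.2 × (0.0165)² = +0.004655475
ΔP/P ≈ -0.089265 + 0.004655475 = -0.084609525
= -8.4609525%.

-8.46%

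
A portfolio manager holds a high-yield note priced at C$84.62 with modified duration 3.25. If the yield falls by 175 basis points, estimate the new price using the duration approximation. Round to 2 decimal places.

Duration approximation: ΔP/P ≈ -D_mod · Δy = -3.25 × (-0.0175) = +0.056875.
New price ≈ 84.62 × (1 + 0.056875) = 89.4327625.

C$89.43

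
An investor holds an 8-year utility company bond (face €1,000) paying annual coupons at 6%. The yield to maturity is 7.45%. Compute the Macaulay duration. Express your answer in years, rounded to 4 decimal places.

Periodic yield y = 0.0745. Discount each cash flow and weight by its year:
  t   CF        PV=CF/(1+0.0745)^t    t·PV
  1        60.00        55.8399        55.8399
  2        60.00        51.9683       103.9366
  3        60.00        48.3651       145.0953
  4        60.00        45.0117       180.0469
  5        60.00        41.8908       209.4542
  6        60.00        38.9864       233.9182
  7        60.00        36.2833       253.9828
  8     1,060.00       596.5605     4,772.4841
  Σ                    914.9060     5,954.7580
Price P = Σ PV = 914.9060.
Macaulay duration = Σ(t·PV) / P = 5,954.7580 / 914.9060 = 6.50860 years.

6.5086 years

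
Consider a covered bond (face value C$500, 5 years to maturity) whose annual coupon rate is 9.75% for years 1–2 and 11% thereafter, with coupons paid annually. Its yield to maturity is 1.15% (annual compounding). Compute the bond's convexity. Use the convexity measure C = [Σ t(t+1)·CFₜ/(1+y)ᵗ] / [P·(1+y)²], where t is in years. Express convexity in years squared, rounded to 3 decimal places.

23.968

With y = 0.0115:
  t   CF        PV=CF/(1+0.0115)^t    t·PV        t(t+1)·PV
  1        48.75        48.1957        48.1957          96.3915
  2        48.75        47.6478        95.2956         285.8868
  3        55.00        53.1453       159.4360         637.7438
  4        55.00        52.5411       210.1644       1,050.8220
  5       555.00       524.1596     2,620.7980      15,724.7881
  Σ                    725.6896     3,133.8897      17,795.6322
P = 725.6896.
Convexity = Σ t(t+1)·PV / [P·(1+y)²] = 17,795.6322 / (725.6896 × 1.023132) = 23.96794.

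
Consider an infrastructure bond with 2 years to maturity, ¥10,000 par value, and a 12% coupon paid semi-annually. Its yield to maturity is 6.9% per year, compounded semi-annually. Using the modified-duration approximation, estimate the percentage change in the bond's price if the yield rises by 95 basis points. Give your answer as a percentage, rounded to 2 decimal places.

-1.69%

Periodic yield y = 0.0345. Modified duration first:
  t   CF        PV=CF/(1+0.0345)^t    t·PV
  1       600.00       579.9903       579.9903
  2       600.00       560.6480     1,121.2960
  3       600.00       541.9507     1,625.8520
  4    10,600.00     9,255.1590    37,020.6361
  Σ                 10,937.7480    40,347.7744
P = 10,937.7480; D_Mac = 3.68886 half-year periods = 1.84443 yrs; D_mod = 1.84443/(1+0.0345) = 1.78292 yrs.
ΔP/P ≈ -D_mod · Δy = -1.78292 × (+0.0095) = -0.016938 = -1.6938%.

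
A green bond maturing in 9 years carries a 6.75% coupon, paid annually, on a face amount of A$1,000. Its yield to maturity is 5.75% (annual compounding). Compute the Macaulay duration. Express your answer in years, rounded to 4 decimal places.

7.1017 years

Periodic yield y = 0.0575. Discount each cash flow and weight by its year:
  t   CF        PV=CF/(1+0.0575)^t    t·PV
  1        67.50        63.8298        63.8298
  2        67.50        60.3591       120.7183
  3        67.50        57.0772       171.2316
  4        67.50        53.9737       215.8948
  5        67.50        51.0390       255.1948
  6        67.50        48.2638       289.5828
  7        67.50        45.6395       319.4767
  8        67.50        43.1579       345.2636
  9     1,067.50       645.4231     5,808.8078
  Σ                  1,068.7632     7,590.0002
Price P = Σ PV = 1,068.7632.
Macaulay duration = Σ(t·PV) / P = 7,590.0002 / 1,068.7632 = 7.10167 years.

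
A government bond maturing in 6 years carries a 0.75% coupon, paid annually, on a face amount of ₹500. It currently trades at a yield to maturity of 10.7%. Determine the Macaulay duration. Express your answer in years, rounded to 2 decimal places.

Periodic yield y = 0.107. Discount each cash flow and weight by its year:
  t   CF        PV=CF/(1+0.107)^t    t·PV
  1         3.75         3.3875         3.3875
  2         3.75         3.0601         6.1202
  3         3.75         2.7643         8.2930
  4         3.75         2.4971         9.9885
  5         3.75         2.2558        11.2788
  6       503.75       273.7344     1,642.4062
  Σ                    287.6992     1,681.4743
Price P = Σ PV = 287.6992.
Macaulay duration = Σ(t·PV) / P = 1,681.4743 / 287.6992 = 5.84456 years.

5.84 years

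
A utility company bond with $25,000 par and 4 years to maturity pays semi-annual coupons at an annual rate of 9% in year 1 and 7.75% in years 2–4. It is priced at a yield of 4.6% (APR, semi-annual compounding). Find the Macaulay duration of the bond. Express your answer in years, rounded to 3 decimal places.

Periodic yield y = 0.023. Discount each cash flow and weight by its period:
  t   CF        PV=CF/(1+0.023)^t    t·PV
  1     1,125.00     1,099.7067     1,099.7067
  2     1,125.00     1,074.9822     2,149.9643
  3       968.75       904.8671     2,714.6014
  4       968.75       884.5231     3,538.0924
  5       968.75       864.6365     4,323.1823
  6       968.75       845.1969     5,071.1816
  7       968.75       826.1945     5,783.3612
  8    25,968.75    21,649.4055   173,195.2443
  Σ                 28,149.5125   197,875.3343
Price P = Σ PV = 28,149.5125.
Macaulay duration = Σ(t·PV) / P = 197,875.3343 / 28,149.5125 = 7.02944 half-year periods.
In years: 7.02944 / 2 = 3.51472 years.

3.515 years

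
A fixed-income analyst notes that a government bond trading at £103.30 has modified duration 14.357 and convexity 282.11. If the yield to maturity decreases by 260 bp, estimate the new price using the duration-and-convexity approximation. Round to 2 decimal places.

£151.71

Duration effect: -D_mod·Δy = -14.357 × (-0.026) = +0.373282
Convexity effect: ½·C·(Δy)² = 0.5 × 282.11 × (-0.026)² = +0.09535318
ΔP/P ≈ +0.373282 + 0.09535318 = +0.46863518
New price ≈ 103.30 × (1 + 0.46863518) = 151.710014094.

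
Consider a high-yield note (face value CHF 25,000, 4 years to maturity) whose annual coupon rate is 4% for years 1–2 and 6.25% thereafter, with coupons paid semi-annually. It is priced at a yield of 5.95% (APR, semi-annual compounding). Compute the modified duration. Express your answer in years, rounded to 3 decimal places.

3.598 years

Periodic yield y = 0.02975. First find Macaulay duration:
  t   CF        PV=CF/(1+0.02975)^t    t·PV
  1       500.00       485.5547       485.5547
  2       500.00       471.5268       943.0536
  3       500.00       457.9042     1,373.7125
  4       500.00       444.6751     1,778.7004
  5       781.25       674.7316     3,373.6578
  6       781.25       655.2382     3,931.4294
  7       781.25       636.3081     4,454.1564
  8    25,781.25    20,391.5184   163,132.1471
  Σ                 24,217.4571   179,472.4120
P = 24,217.4571; Macaulay duration = 179,472.4120 / 24,217.4571 = 7.41087 half-year periods = 3.70543 years.
Modified duration = D_Mac / (1 + y) = 3.70543 / 1.02975 = 3.59838 years.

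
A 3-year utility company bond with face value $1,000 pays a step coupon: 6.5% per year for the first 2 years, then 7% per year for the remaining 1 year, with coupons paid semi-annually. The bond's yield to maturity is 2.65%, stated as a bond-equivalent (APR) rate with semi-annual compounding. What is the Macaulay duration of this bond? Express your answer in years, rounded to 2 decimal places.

2.79 years

Periodic yield y = 0.01325. Discount each cash flow and weight by its period:
  t   CF        PV=CF/(1+0.01325)^t    t·PV
  1        32.50        32.0750        32.0750
  2        32.50        31.6556        63.3111
  3        32.50        31.2416        93.7249
  4        32.50        30.8331       123.3323
  5        35.00        32.7706       163.8532
  6     1,035.00       956.4024     5,738.4146
  Σ                  1,114.9784     6,214.7112
Price P = Σ PV = 1,114.9784.
Macaulay duration = Σ(t·PV) / P = 6,214.7112 / 1,114.9784 = 5.57384 half-year periods.
In years: 5.57384 / 2 = 2.78692 years.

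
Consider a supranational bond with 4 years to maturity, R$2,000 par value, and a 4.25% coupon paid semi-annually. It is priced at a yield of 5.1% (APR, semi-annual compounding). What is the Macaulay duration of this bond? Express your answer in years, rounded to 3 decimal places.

3.715 years

Periodic yield y = 0.0255. Discount each cash flow and weight by its period:
  t   CF        PV=CF/(1+0.0255)^t    t·PV
  1        42.50        41.4432        41.4432
  2        42.50        40.4127        80.8254
  3        42.50        39.4078       118.2233
  4        42.50        38.4279       153.7115
  5        42.50        37.4723       187.3616
  6        42.50        36.5405       219.2432
  7        42.50        35.6319       249.4235
  8     2,042.50     1,669.8473    13,358.7781
  Σ                  1,939.1836    14,409.0097
Price P = Σ PV = 1,939.1836.
Macaulay duration = Σ(t·PV) / P = 14,409.0097 / 1,939.1836 = 7.43045 half-year periods.
In years: 7.43045 / 2 = 3.71523 years.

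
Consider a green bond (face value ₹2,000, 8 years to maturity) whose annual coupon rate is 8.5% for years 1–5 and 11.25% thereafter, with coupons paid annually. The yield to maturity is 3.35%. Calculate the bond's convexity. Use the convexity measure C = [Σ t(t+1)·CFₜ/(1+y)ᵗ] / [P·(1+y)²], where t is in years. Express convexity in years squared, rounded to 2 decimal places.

With y = 0.0335:
  t   CF        PV=CF/(1+0.0335)^t    t·PV        t(t+1)·PV
  1       170.00       164.4896       164.4896         328.9792
  2       170.00       159.1578       318.3156         954.9469
  3       170.00       153.9989       461.9966       1,847.9862
  4       170.00       149.0071       596.0284       2,980.1422
  5       170.00       144.1772       720.8859       4,325.3153
  6       225.00       184.6374     1,107.8243       7,754.7700
  7       225.00       178.6525     1,250.5677      10,004.5412
  8     2,225.00     1,709.4097    13,675.2777     123,077.4994
  Σ                  2,843.5302    18,295.3858     151,274.1805
P = 2,843.5302.
Convexity = Σ t(t+1)·PV / [P·(1+y)²] = 151,274.1805 / (2,843.5302 × 1.068122) = 49.80650.

49.81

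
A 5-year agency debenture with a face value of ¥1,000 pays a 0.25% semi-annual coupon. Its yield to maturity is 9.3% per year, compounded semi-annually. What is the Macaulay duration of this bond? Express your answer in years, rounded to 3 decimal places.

Periodic yield y = 0.0465. Discount each cash flow and weight by its period:
  t   CF        PV=CF/(1+0.0465)^t    t·PV
  1         1.25         1.1945         1.1945
  2         1.25         1.1414         2.2828
  3         1.25         1.0907         3.2720
  4         1.25         1.0422         4.1688
  5         1.25         0.9959         4.9795
  6         1.25         0.9516         5.7099
  7         1.25         0.9094         6.3655
  8         1.25         0.8690         6.9516
  9         1.25         0.8303         7.4731
  10    1,001.25       635.5507     6,355.5070
  Σ                    644.5756     6,397.9046
Price P = Σ PV = 644.5756.
Macaulay duration = Σ(t·PV) / P = 6,397.9046 / 644.5756 = 9.92576 half-year periods.
In years: 9.92576 / 2 = 4.96288 years.

4.963 years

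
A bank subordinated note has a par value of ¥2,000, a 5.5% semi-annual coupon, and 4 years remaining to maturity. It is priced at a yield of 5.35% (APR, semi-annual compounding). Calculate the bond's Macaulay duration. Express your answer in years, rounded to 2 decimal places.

3.65 years

Periodic yield y = 0.02675. Discount each cash flow and weight by its period:
  t   CF        PV=CF/(1+0.02675)^t    t·PV
  1        55.00        53.5671        53.5671
  2        55.00        52.1715       104.3430
  3        55.00        50.8123       152.4368
  4        55.00        49.4884       197.9538
  5        55.00        48.1991       240.9956
  6        55.00        46.9434       281.6603
  7        55.00        45.7204       320.0426
  8     2,055.00     1,663.7732    13,310.1859
  Σ                  2,010.6754    14,661.1851
Price P = Σ PV = 2,010.6754.
Macaulay duration = Σ(t·PV) / P = 14,661.1851 / 2,010.6754 = 7.29167 half-year periods.
In years: 7.29167 / 2 = 3.64584 years.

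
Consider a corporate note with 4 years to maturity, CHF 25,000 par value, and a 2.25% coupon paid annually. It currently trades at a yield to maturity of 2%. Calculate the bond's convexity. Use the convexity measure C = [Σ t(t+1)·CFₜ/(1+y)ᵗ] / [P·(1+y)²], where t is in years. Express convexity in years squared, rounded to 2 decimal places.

With y = 0.02:
  t   CF        PV=CF/(1+0.02)^t    t·PV        t(t+1)·PV
  1       562.50       551.4706       551.4706       1,102.9412
  2       562.50       540.6574     1,081.3149       3,243.9446
  3       562.50       530.0563     1,590.1689       6,360.6758
  4    25,562.50    23,615.7987    94,463.1948     472,315.9741
  Σ                 25,237.9830    97,686.1492     483,023.5356
P = 25,237.9830.
Convexity = Σ t(t+1)·PV / [P·(1+y)²] = 483,023.5356 / (25,237.9830 × 1.040400) = 18.39557.

18.40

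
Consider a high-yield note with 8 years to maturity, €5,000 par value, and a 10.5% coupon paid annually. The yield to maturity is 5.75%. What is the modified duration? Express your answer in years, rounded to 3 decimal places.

5.745 years

Periodic yield y = 0.0575. First find Macaulay duration:
  t   CF        PV=CF/(1+0.0575)^t    t·PV
  1       525.00       496.4539       496.4539
  2       525.00       469.4600       938.9199
  3       525.00       443.9338     1,331.8013
  4       525.00       419.7955     1,679.1821
  5       525.00       396.9698     1,984.8488
  6       525.00       375.3851     2,252.3107
  7       525.00       354.9741     2,484.8187
  8     5,525.00     3,532.5578    28,260.4622
  Σ                  6,489.5299    39,428.7976
P = 6,489.5299; Macaulay duration = 39,428.7976 / 6,489.5299 = 6.07576 years.
Modified duration = D_Mac / (1 + y) = 6.07576 / 1.0575 = 5.74540 years.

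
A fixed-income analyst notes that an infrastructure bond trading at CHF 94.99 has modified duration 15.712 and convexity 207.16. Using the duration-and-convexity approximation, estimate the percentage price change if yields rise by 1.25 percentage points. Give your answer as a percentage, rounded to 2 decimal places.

-18.02%

Duration effect: -D_mod·Δy = -15.712 × (+0.0125) = -0.196400
Convexity effect: ½·C·(Δy)² = 0.5 × 207.16 × (0.0125)² = +0.016184375
ΔP/P ≈ -0.196400 + 0.016184375 = -0.180215625
= -18.0215625%.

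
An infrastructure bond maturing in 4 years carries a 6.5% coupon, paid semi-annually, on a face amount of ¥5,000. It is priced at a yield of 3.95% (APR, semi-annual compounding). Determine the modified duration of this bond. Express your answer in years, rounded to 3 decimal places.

3.538 years

Periodic yield y = 0.01975. First find Macaulay duration:
  t   CF        PV=CF/(1+0.01975)^t    t·PV
  1       162.50       159.3528       159.3528
  2       162.50       156.2665       312.5330
  3       162.50       153.2400       459.7201
  4       162.50       150.2722       601.0886
  5       162.50       147.3618       736.8088
  6       162.50       144.5077       867.0464
  7       162.50       141.7090       991.9628
  8     5,162.50     4,414.7931    35,318.3446
  Σ                  5,467.5030    39,446.8572
P = 5,467.5030; Macaulay duration = 39,446.8572 / 5,467.5030 = 7.21478 half-year periods = 3.60739 years.
Modified duration = D_Mac / (1 + y) = 3.60739 / 1.01975 = 3.53753 years.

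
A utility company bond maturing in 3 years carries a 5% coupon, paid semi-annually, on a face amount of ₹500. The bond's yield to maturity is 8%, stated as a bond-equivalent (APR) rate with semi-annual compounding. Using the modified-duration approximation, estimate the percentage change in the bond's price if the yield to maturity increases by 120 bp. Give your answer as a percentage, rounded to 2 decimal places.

Periodic yield y = 0.04. Modified duration first:
  t   CF        PV=CF/(1+0.04)^t    t·PV
  1        12.50        12.0192        12.0192
  2        12.50        11.5570        23.1139
  3        12.50        11.1125        33.3374
  4        12.50        10.6851        42.7402
  5        12.50        10.2741        51.3704
  6       512.50       405.0362     2,430.2172
  Σ                    460.6840     2,592.7983
P = 460.6840; D_Mac = 5.62815 half-year periods = 2.81407 yrs; D_mod = 2.81407/(1+0.04) = 2.70584 yrs.
ΔP/P ≈ -D_mod · Δy = -2.70584 × (+0.012) = -0.032470 = -3.2470%.

-3.25%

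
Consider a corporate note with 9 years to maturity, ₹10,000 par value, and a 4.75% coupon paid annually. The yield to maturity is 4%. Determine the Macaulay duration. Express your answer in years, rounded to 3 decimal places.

Periodic yield y = 0.04. Discount each cash flow and weight by its year:
  t   CF        PV=CF/(1+0.04)^t    t·PV
  1       475.00       456.7308       456.7308
  2       475.00       439.1642       878.3284
  3       475.00       422.2733     1,266.8198
  4       475.00       406.0320     1,624.1280
  5       475.00       390.4154     1,952.0769
  6       475.00       375.3994     2,252.3964
  7       475.00       360.9610     2,526.7267
  8       475.00       347.0778     2,776.6228
  9    10,475.00     7,359.5961    66,236.3645
  Σ                 10,557.6499    79,970.1942
Price P = Σ PV = 10,557.6499.
Macaulay duration = Σ(t·PV) / P = 79,970.1942 / 10,557.6499 = 7.57462 years.

7.575 years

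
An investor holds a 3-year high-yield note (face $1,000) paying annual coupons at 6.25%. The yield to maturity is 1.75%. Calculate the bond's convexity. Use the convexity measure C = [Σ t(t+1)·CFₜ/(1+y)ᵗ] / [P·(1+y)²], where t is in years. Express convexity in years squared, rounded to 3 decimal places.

10.756

With y = 0.0175:
  t   CF        PV=CF/(1+0.0175)^t    t·PV        t(t+1)·PV
  1        62.50        61.4251        61.4251         122.8501
  2        62.50        60.3686       120.7372         362.2117
  3     1,062.50     1,008.6156     3,025.8468      12,103.3873
  Σ                  1,130.4093     3,208.0091      12,588.4491
P = 1,130.4093.
Convexity = Σ t(t+1)·PV / [P·(1+y)²] = 12,588.4491 / (1,130.4093 × 1.035306) = 10.75642.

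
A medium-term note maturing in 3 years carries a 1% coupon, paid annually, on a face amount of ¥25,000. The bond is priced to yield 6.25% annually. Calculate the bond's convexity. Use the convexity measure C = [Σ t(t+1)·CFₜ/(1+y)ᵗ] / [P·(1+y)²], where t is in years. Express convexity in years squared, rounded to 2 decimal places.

10.48

With y = 0.0625:
  t   CF        PV=CF/(1+0.0625)^t    t·PV        t(t+1)·PV
  1       250.00       235.2941       235.2941         470.5882
  2       250.00       221.4533       442.9066       1,328.7197
  3    25,250.00    21,051.0889    63,153.2668     252,613.0674
  Σ                 21,507.8364    63,831.4675     254,412.3753
P = 21,507.8364.
Convexity = Σ t(t+1)·PV / [P·(1+y)²] = 254,412.3753 / (21,507.8364 × 1.128906) = 10.47813.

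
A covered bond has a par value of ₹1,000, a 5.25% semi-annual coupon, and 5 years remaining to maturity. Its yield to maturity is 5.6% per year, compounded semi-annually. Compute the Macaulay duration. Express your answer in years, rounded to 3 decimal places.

Periodic yield y = 0.028. Discount each cash flow and weight by its period:
  t   CF        PV=CF/(1+0.028)^t    t·PV
  1        26.25        25.5350        25.5350
  2        26.25        24.8395        49.6790
  3        26.25        24.1630        72.4889
  4        26.25        23.5048        94.0193
  5        26.25        22.8646       114.3230
  6        26.25        22.2418       133.4510
  7        26.25        21.6360       151.4522
  8        26.25        21.0467       168.3737
  9        26.25        20.4735       184.2612
  10    1,026.25       778.6137     7,786.1367
  Σ                    984.9186     8,779.7200
Price P = Σ PV = 984.9186.
Macaulay duration = Σ(t·PV) / P = 8,779.7200 / 984.9186 = 8.91416 half-year periods.
In years: 8.91416 / 2 = 4.45708 years.

4.457 years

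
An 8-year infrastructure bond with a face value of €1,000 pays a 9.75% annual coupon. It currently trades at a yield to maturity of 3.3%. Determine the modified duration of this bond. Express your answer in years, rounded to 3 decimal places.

Periodic yield y = 0.033. First find Macaulay duration:
  t   CF        PV=CF/(1+0.033)^t    t·PV
  1        97.50        94.3853        94.3853
  2        97.50        91.3701       182.7401
  3        97.50        88.4512       265.3536
  4        97.50        85.6255       342.5022
  5        97.50        82.8902       414.4508
  6        97.50        80.2422       481.4530
  7        97.50        77.6788       543.7514
  8     1,097.50       846.4513     6,771.6101
  Σ                  1,447.0945     9,096.2465
P = 1,447.0945; Macaulay duration = 9,096.2465 / 1,447.0945 = 6.28587 years.
Modified duration = D_Mac / (1 + y) = 6.28587 / 1.033 = 6.08506 years.

6.085 years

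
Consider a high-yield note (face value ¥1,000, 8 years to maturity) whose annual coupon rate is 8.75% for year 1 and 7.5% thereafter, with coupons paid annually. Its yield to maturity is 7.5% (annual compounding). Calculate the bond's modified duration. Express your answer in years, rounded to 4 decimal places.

5.8007 years

Periodic yield y = 0.075. First find Macaulay duration:
  t   CF        PV=CF/(1+0.075)^t    t·PV
  1        87.50        81.3953        81.3953
  2        75.00        64.8999       129.7999
  3        75.00        60.3720       181.1161
  4        75.00        56.1600       224.6402
  5        75.00        52.2419       261.2095
  6        75.00        48.5971       291.5827
  7        75.00        45.2066       316.4463
  8     1,075.00       602.7549     4,822.0392
  Σ                  1,011.6279     6,308.2292
P = 1,011.6279; Macaulay duration = 6,308.2292 / 1,011.6279 = 6.23572 years.
Modified duration = D_Mac / (1 + y) = 6.23572 / 1.075 = 5.80067 years.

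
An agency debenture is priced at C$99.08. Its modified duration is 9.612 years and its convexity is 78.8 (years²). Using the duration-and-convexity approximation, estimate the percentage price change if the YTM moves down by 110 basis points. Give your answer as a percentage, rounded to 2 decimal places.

Duration effect: -D_mod·Δy = -9.612 × (-0.011) = +0.105732
Convexity effect: ½·C·(Δy)² = 0.5 × 78.8 × (-0.011)² = +0.0047674
ΔP/P ≈ +0.105732 + 0.0047674 = +0.1104994
= +11.04994%.

+11.05%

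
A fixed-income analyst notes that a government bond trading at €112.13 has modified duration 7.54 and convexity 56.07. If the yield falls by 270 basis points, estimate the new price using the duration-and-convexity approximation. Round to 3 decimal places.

Duration effect: -D_mod·Δy = -7.54 × (-0.027) = +0.203580
Convexity effect: ½·C·(Δy)² = 0.5 × 56.07 × (-0.027)² = +0.020437515
ΔP/P ≈ +0.203580 + 0.020437515 = +0.224017515
New price ≈ 112.13 × (1 + 0.224017515) = 137.24908395695.

€137.249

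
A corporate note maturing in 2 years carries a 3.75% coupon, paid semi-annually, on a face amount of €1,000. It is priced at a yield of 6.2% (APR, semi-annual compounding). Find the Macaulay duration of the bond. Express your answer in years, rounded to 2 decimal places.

1.94 years

Periodic yield y = 0.031. Discount each cash flow and weight by its period:
  t   CF        PV=CF/(1+0.031)^t    t·PV
  1        18.75        18.1862        18.1862
  2        18.75        17.6394        35.2788
  3        18.75        17.1090        51.3271
  4     1,018.75       901.6396     3,606.5583
  Σ                    954.5742     3,711.3504
Price P = Σ PV = 954.5742.
Macaulay duration = Σ(t·PV) / P = 3,711.3504 / 954.5742 = 3.88796 half-year periods.
In years: 3.88796 / 2 = 1.94398 years.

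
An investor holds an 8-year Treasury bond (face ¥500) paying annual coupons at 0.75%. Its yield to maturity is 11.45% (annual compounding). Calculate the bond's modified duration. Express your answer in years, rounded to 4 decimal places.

Periodic yield y = 0.1145. First find Macaulay duration:
  t   CF        PV=CF/(1+0.1145)^t    t·PV
  1         3.75         3.3647         3.3647
  2         3.75         3.0191         6.0381
  3         3.75         2.7089         8.1267
  4         3.75         2.4306         9.7223
  5         3.75         2.1809        10.9044
  6         3.75         1.9568        11.7409
  7         3.75         1.7558        12.2905
  8       503.75       211.6287     1,693.0293
  Σ                    229.0454     1,755.2169
P = 229.0454; Macaulay duration = 1,755.2169 / 229.0454 = 7.66318 years.
Modified duration = D_Mac / (1 + y) = 7.66318 / 1.1145 = 6.87589 years.

6.8759 years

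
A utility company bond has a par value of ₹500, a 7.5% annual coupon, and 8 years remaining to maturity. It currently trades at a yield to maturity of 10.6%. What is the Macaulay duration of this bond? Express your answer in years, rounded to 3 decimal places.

Periodic yield y = 0.106. Discount each cash flow and weight by its year:
  t   CF        PV=CF/(1+0.106)^t    t·PV
  1        37.50        33.9060        33.9060
  2        37.50        30.6564        61.3128
  3        37.50        27.7183        83.1548
  4        37.50        25.0617       100.2469
  5        37.50        22.6598       113.2989
  6        37.50        20.4880       122.9283
  7        37.50        18.5245       129.6712
  8       537.50       240.0698     1,920.5581
  Σ                    419.0844     2,565.0767
Price P = Σ PV = 419.0844.
Macaulay duration = Σ(t·PV) / P = 2,565.0767 / 419.0844 = 6.12067 years.

6.121 years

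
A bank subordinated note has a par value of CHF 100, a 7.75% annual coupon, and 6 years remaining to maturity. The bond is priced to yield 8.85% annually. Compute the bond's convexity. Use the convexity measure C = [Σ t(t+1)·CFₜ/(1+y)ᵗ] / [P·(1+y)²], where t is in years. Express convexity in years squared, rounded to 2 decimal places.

27.61

With y = 0.0885:
  t   CF        PV=CF/(1+0.0885)^t    t·PV        t(t+1)·PV
  1         7.75         7.1199         7.1199          14.2398
  2         7.75         6.5410        13.0820          39.2461
  3         7.75         6.0092        18.0276          72.1104
  4         7.75         5.5206        22.0825         110.4124
  5         7.75         5.0718        25.3588         152.1531
  6       107.75        64.7809       388.6851       2,720.7959
  Σ                     95.0433       474.3560       3,108.9577
P = 95.0433.
Convexity = Σ t(t+1)·PV / [P·(1+y)²] = 3,108.9577 / (95.0433 × 1.184832) = 27.60808.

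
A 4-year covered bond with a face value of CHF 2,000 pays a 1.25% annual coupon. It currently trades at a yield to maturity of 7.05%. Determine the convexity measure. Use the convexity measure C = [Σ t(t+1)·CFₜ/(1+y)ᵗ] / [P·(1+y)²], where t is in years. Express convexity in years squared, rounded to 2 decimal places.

With y = 0.0705:
  t   CF        PV=CF/(1+0.0705)^t    t·PV        t(t+1)·PV
  1        25.00        23.3536        23.3536          46.7071
  2        25.00        21.8156        43.6312         130.8935
  3        25.00        20.3789        61.1366         244.5464
  4     2,025.00     1,541.9786     6,167.9143      30,839.5716
  Σ                  1,607.5266     6,296.0356      31,261.7186
P = 1,607.5266.
Convexity = Σ t(t+1)·PV / [P·(1+y)²] = 31,261.7186 / (1,607.5266 × 1.145970) = 16.96998.

16.97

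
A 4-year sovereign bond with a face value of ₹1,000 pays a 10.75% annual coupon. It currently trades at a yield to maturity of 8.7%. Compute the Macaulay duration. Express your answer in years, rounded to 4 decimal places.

3.4729 years

Periodic yield y = 0.087. Discount each cash flow and weight by its year:
  t   CF        PV=CF/(1+0.087)^t    t·PV
  1       107.50        98.8960        98.8960
  2       107.50        90.9807       181.9614
  3       107.50        83.6989       251.0967
  4     1,107.50       793.2783     3,173.1131
  Σ                  1,066.8540     3,705.0673
Price P = Σ PV = 1,066.8540.
Macaulay duration = Σ(t·PV) / P = 3,705.0673 / 1,066.8540 = 3.47289 years.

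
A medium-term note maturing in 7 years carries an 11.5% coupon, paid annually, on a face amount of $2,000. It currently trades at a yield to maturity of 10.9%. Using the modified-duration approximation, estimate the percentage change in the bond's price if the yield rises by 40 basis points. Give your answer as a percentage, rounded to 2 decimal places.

Periodic yield y = 0.109. Modified duration first:
  t   CF        PV=CF/(1+0.109)^t    t·PV
  1       230.00       207.3940       207.3940
  2       230.00       187.0100       374.0199
  3       230.00       168.6294       505.8881
  4       230.00       152.0553       608.2213
  5       230.00       137.1103       685.5515
  6       230.00       123.6342       741.8051
  7     2,230.00     1,080.8963     7,566.2743
  Σ                  2,056.7295    10,689.1543
P = 2,056.7295; D_Mac = 5.19716 yrs; D_mod = 5.19716/(1+0.109) = 4.68635 yrs.
ΔP/P ≈ -D_mod · Δy = -4.68635 × (+0.004) = -0.018745 = -1.8745%.

-1.87%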